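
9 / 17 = 0.53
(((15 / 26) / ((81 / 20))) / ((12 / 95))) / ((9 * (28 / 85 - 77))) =-10625 / 6501222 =-0.00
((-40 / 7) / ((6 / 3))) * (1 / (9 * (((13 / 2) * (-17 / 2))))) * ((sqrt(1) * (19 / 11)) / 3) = 1520 / 459459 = 0.00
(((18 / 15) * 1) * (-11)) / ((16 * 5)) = -33 / 200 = -0.16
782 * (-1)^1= -782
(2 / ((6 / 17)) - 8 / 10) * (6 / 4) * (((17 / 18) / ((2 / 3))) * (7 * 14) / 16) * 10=60809 / 96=633.43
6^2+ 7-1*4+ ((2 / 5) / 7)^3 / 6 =5016379 / 128625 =39.00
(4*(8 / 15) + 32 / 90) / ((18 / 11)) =616 / 405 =1.52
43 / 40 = 1.08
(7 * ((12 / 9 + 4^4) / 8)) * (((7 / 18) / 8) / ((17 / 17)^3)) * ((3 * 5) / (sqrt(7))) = 6755 * sqrt(7) / 288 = 62.06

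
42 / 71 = 0.59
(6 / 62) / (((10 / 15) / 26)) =3.77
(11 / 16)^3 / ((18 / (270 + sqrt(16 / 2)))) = 4.93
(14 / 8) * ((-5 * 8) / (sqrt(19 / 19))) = -70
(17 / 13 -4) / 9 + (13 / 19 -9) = -19151 / 2223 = -8.61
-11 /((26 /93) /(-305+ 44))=267003 /26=10269.35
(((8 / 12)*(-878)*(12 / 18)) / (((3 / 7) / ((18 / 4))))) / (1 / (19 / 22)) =-116774 / 33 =-3538.61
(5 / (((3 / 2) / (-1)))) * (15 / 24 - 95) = 3775 / 12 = 314.58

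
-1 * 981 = -981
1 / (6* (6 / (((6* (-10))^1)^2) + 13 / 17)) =0.22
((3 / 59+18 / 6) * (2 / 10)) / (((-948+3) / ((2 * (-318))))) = 848 / 2065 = 0.41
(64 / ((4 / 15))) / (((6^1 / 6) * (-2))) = -120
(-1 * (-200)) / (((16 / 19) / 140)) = 33250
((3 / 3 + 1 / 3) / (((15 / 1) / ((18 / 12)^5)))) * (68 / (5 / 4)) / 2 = 459 / 25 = 18.36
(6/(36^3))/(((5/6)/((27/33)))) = 1/7920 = 0.00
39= 39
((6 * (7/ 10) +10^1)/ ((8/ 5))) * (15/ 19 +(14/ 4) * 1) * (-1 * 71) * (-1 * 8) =821683/ 38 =21623.24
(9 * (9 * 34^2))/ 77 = 93636/ 77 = 1216.05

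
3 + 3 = 6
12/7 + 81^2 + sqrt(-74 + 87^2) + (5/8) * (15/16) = sqrt(7495) + 5880717/896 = 6649.87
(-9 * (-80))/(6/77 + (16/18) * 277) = 249480/85343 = 2.92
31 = 31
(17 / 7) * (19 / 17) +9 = 82 / 7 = 11.71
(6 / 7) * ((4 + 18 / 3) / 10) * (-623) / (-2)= 267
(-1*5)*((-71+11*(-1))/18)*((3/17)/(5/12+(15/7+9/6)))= 5740/5797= 0.99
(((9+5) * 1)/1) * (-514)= -7196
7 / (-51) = -7 / 51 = -0.14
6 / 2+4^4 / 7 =277 / 7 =39.57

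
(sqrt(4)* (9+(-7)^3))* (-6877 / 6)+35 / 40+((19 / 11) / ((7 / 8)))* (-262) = 1413947329 / 1848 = 765123.01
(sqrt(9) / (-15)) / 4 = -0.05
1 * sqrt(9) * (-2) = -6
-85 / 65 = -17 / 13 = -1.31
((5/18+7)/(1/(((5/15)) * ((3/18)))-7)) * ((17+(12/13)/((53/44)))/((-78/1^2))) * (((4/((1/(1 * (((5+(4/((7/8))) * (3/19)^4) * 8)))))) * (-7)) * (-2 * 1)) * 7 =-819663110136304/346683703509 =-2364.30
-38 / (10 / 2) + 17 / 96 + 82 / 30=-4.69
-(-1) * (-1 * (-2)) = 2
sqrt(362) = 19.03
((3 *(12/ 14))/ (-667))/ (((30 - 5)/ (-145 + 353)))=-0.03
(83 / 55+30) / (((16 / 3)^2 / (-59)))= -920223 / 14080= -65.36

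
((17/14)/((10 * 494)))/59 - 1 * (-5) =20402217/4080440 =5.00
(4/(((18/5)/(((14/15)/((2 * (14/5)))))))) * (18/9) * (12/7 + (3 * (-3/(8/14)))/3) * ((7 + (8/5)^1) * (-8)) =1892/21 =90.10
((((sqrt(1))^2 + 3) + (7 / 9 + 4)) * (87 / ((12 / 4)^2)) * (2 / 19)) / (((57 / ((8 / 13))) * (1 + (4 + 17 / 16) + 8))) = 0.01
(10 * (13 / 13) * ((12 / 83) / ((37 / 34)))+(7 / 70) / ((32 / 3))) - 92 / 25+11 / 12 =-21011549 / 14740800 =-1.43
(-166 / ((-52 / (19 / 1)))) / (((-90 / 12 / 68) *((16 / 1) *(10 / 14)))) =-187663 / 3900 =-48.12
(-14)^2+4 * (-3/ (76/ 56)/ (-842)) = 1567888/ 7999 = 196.01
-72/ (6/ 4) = -48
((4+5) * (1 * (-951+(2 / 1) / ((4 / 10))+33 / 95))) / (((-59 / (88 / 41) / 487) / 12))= 415805882976 / 229805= 1809385.71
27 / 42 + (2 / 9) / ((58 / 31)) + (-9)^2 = 298757 / 3654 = 81.76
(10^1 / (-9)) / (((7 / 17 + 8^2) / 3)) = -34 / 657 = -0.05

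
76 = 76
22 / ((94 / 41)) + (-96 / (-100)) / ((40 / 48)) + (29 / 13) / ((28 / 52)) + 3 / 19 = 11758519 / 781375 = 15.05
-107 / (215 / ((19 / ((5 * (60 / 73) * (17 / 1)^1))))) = -148409 / 1096500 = -0.14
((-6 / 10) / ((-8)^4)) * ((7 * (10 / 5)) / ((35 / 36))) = -27 / 12800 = -0.00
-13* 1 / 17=-13 / 17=-0.76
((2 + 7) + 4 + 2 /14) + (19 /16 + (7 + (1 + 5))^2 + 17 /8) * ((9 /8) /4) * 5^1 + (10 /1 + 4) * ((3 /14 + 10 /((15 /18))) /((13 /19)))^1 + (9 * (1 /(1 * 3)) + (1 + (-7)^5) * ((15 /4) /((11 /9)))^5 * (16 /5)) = -109718402896201591 /7503688192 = -14621929.92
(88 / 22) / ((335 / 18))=72 / 335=0.21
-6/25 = -0.24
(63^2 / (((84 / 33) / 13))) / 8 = 81081 / 32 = 2533.78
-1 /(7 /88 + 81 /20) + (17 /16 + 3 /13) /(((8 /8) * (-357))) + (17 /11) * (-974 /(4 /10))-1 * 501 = -6329070143255 /1484154672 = -4264.43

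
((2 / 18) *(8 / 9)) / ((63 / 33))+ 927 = 1576915 / 1701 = 927.05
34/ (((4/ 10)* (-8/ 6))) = -255/ 4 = -63.75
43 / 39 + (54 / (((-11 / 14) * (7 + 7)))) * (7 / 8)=-5479 / 1716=-3.19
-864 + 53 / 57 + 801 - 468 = -30214 / 57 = -530.07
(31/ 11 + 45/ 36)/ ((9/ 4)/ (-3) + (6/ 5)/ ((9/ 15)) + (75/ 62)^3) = 10665178/ 7917635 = 1.35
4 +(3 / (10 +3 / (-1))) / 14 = 395 / 98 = 4.03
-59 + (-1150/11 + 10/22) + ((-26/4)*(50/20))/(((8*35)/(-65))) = -392561/2464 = -159.32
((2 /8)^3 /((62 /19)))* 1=19 /3968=0.00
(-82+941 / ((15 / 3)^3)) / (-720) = 3103 / 30000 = 0.10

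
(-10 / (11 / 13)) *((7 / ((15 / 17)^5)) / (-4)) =38.67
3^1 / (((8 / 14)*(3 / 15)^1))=105 / 4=26.25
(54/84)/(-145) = -9/2030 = -0.00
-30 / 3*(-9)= 90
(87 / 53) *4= 348 / 53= 6.57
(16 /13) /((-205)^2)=16 /546325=0.00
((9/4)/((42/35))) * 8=15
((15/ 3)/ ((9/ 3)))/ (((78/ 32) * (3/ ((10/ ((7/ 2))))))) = 1600/ 2457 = 0.65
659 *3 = 1977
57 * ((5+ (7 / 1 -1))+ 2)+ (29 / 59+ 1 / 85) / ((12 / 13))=11156548 / 15045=741.55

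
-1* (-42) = 42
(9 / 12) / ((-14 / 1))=-3 / 56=-0.05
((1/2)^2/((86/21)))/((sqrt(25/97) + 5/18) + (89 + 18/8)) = 12081447/18113303230 - 3402 * sqrt(97)/9056651615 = 0.00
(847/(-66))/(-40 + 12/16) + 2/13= 2944/6123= 0.48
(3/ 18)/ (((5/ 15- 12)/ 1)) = -1/ 70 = -0.01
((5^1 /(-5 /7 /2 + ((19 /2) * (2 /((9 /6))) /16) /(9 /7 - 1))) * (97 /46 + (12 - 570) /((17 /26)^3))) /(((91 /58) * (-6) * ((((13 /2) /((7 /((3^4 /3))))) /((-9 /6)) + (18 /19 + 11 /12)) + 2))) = -834341686271520 /24433365504613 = -34.15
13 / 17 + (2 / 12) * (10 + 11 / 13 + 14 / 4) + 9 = 32237 / 2652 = 12.16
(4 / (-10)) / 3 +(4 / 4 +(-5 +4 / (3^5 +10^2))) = -21206 / 5145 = -4.12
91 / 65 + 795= 3982 / 5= 796.40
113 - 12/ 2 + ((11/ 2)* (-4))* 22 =-377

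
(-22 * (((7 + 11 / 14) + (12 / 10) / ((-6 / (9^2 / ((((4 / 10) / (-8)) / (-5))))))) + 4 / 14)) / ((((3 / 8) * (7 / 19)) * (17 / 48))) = 603712384 / 833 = 724744.76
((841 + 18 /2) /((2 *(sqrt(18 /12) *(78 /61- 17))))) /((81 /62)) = -1607350 *sqrt(6) /233037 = -16.90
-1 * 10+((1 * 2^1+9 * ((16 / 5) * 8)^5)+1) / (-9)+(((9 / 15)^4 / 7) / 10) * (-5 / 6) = -2886220735817 / 262500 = -10995126.61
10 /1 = 10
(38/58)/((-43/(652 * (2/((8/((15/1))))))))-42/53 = -2514489/66091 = -38.05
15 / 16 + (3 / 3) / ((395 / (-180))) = 609 / 1264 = 0.48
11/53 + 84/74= 2633/1961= 1.34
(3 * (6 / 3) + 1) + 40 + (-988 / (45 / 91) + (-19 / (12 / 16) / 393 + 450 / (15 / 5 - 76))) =-842244949 / 430335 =-1957.18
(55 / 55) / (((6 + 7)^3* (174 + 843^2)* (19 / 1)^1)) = 1 / 29671884489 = 0.00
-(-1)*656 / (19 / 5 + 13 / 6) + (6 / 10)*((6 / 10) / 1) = 493611 / 4475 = 110.30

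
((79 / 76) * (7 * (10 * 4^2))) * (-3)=-66360 / 19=-3492.63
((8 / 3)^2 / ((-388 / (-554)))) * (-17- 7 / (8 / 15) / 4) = -179773 / 873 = -205.93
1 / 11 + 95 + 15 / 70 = 14677 / 154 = 95.31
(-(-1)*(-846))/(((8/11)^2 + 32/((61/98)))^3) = -170092820745243/28170230038528000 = -0.01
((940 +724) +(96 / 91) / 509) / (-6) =-38537456 / 138957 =-277.33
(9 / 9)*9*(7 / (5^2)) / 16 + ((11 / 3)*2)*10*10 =880189 / 1200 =733.49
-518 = -518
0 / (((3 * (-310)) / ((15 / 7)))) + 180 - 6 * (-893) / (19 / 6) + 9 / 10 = 18729 / 10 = 1872.90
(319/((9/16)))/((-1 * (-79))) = 5104/711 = 7.18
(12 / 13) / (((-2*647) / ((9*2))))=-108 / 8411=-0.01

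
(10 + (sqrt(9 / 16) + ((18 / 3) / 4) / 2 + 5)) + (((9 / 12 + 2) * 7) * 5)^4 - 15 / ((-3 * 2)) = 21970655489 / 256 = 85822873.00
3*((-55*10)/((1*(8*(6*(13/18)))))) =-2475/52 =-47.60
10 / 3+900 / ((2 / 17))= 22960 / 3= 7653.33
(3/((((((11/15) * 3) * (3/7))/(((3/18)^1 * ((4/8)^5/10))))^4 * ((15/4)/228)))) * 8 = 0.00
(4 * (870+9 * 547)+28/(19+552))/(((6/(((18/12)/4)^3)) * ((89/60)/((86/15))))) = 640061235/813104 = 787.18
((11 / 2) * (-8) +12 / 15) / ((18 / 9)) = -21.60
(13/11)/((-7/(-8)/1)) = 104/77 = 1.35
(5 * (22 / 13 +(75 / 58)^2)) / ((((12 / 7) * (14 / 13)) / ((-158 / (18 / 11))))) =-639292885 / 726624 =-879.81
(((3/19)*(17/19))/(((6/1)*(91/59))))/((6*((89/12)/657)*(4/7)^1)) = 658971/1670708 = 0.39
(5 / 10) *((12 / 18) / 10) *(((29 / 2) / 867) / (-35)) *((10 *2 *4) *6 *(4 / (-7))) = 0.00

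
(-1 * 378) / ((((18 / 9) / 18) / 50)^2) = -76545000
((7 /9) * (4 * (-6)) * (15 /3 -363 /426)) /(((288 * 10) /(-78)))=53599 /25560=2.10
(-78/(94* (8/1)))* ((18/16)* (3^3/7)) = -9477/21056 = -0.45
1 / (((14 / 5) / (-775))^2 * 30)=3003125 / 1176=2553.68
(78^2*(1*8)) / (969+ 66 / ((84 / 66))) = 18928 / 397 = 47.68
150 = 150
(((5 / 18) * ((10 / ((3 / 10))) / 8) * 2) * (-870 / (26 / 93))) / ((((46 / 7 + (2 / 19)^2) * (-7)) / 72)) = 1217021250 / 108121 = 11256.10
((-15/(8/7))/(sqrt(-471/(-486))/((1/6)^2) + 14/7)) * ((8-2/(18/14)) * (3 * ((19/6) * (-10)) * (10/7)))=-68875/3756 + 68875 * sqrt(314)/3756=306.60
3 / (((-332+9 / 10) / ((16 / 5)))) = -96 / 3311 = -0.03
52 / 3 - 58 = -122 / 3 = -40.67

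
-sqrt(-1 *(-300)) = -17.32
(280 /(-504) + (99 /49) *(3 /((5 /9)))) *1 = 22832 /2205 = 10.35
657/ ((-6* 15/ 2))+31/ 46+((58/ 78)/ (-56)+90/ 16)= -8.31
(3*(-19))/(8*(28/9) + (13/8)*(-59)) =216/269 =0.80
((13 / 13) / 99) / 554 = 1 / 54846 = 0.00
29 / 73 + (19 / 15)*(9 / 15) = 2112 / 1825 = 1.16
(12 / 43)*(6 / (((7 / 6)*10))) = 216 / 1505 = 0.14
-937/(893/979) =-917323/893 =-1027.24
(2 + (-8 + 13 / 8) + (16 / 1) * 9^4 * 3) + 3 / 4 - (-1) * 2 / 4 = 2519399 / 8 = 314924.88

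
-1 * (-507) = 507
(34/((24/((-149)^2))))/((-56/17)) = -6416089/672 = -9547.75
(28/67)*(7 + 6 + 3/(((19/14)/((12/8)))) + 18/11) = 1568/209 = 7.50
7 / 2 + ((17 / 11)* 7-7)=161 / 22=7.32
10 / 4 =5 / 2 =2.50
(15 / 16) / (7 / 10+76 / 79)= 5925 / 10504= 0.56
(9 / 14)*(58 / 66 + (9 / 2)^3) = 59.15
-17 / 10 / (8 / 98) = -20.82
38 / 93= 0.41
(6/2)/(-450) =-1/150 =-0.01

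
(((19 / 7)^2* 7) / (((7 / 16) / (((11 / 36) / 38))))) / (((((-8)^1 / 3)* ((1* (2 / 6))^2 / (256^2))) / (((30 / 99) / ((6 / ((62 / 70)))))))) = -9650176 / 1029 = -9378.21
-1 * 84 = -84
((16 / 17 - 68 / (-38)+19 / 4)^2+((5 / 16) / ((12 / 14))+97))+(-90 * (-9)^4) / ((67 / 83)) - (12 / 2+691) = -491235312392125 / 671044128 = -732046.21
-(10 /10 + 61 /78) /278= -1 /156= -0.01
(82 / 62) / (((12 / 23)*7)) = 943 / 2604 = 0.36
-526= -526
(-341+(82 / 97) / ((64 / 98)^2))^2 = 283483996542289 / 2466512896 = 114933.11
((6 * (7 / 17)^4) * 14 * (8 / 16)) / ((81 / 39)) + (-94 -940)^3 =-830997679399474 / 751689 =-1105507303.42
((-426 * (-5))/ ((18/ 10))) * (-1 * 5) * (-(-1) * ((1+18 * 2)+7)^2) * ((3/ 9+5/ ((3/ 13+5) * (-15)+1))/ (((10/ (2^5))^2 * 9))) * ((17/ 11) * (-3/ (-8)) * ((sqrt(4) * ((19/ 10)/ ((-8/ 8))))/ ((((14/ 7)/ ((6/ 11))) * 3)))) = 1003606016/ 1431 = 701331.95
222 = 222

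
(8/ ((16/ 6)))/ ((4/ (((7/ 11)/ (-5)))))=-21/ 220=-0.10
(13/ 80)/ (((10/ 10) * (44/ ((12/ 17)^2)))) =117/ 63580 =0.00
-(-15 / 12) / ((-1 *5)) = -1 / 4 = -0.25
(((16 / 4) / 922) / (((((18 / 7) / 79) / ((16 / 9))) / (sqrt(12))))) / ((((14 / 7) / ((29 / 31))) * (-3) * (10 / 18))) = -256592 * sqrt(3) / 1929285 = -0.23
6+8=14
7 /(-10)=-7 /10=-0.70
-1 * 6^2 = -36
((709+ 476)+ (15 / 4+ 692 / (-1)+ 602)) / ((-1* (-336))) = 1465 / 448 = 3.27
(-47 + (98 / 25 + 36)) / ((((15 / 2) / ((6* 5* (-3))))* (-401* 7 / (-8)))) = 16992 / 70175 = 0.24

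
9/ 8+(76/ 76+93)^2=70697/ 8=8837.12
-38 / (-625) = 38 / 625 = 0.06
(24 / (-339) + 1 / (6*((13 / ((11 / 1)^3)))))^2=288.77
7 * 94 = 658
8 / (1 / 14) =112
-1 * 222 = -222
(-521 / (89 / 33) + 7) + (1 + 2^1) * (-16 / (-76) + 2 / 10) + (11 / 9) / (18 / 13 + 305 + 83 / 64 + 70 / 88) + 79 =-22759995407408 / 214829958195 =-105.94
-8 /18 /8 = -1 /18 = -0.06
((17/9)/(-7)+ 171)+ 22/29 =313310/1827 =171.49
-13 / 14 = -0.93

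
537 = 537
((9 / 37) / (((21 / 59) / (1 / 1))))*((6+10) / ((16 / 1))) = 177 / 259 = 0.68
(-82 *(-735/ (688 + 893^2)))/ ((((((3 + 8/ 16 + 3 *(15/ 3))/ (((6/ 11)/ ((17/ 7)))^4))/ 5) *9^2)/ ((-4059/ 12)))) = -711964688400/ 3282864134966119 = -0.00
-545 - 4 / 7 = -3819 / 7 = -545.57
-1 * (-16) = 16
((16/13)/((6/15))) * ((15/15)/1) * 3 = 9.23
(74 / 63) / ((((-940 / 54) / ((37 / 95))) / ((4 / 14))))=-0.01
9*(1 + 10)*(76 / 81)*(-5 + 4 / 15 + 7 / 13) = -683848 / 1755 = -389.66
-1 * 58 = -58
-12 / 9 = -4 / 3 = -1.33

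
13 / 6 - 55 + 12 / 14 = -2183 / 42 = -51.98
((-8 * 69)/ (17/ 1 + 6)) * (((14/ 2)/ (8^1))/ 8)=-21/ 8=-2.62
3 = 3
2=2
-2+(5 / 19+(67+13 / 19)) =1253 / 19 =65.95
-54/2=-27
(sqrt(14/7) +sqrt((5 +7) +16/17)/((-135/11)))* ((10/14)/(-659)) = -5* sqrt(2)/4613 +22* sqrt(935)/2117367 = -0.00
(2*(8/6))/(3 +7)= 4/15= 0.27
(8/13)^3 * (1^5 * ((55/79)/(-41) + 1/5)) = 116736/2736955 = 0.04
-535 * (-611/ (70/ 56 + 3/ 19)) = 232180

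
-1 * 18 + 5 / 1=-13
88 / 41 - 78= -3110 / 41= -75.85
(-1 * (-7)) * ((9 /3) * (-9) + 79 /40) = -7007 /40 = -175.18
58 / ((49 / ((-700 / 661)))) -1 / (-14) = -10939 / 9254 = -1.18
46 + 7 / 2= 99 / 2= 49.50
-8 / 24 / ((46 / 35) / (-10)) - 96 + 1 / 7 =-45074 / 483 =-93.32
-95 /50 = -19 /10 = -1.90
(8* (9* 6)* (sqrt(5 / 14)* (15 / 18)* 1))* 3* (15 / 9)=900* sqrt(70) / 7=1075.71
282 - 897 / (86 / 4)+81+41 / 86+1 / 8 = 110727 / 344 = 321.88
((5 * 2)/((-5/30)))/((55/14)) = -168/11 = -15.27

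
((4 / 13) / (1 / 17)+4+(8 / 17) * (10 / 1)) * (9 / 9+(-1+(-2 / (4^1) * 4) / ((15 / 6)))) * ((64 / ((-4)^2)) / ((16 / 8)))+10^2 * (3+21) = 525472 / 221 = 2377.70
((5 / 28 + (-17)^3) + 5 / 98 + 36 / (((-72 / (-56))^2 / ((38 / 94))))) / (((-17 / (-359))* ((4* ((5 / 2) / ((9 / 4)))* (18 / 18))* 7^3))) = -29192305067 / 429721376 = -67.93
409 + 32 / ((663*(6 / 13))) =62593 / 153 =409.10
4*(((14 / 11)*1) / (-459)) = -56 / 5049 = -0.01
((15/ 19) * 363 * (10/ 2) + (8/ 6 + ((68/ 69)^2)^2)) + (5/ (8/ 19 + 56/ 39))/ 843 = 238989840545990521/ 166523188410144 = 1435.17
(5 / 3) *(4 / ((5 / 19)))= 76 / 3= 25.33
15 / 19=0.79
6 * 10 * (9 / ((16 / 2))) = 135 / 2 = 67.50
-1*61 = -61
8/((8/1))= 1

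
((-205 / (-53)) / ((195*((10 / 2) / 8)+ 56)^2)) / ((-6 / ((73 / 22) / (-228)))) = 59860 / 201871246797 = 0.00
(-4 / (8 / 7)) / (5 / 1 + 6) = -7 / 22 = -0.32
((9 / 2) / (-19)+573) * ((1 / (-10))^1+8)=343887 / 76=4524.83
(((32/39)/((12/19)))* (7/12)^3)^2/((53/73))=3100404097/33849721152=0.09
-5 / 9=-0.56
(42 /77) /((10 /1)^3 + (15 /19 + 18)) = 114 /212927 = 0.00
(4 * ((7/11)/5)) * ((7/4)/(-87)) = -49/4785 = -0.01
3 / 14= 0.21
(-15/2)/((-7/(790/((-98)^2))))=5925/67228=0.09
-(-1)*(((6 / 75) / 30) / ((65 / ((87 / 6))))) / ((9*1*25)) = 29 / 10968750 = 0.00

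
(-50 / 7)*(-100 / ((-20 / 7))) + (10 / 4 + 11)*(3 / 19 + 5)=-3427 / 19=-180.37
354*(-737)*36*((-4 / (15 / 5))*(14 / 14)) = 12523104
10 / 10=1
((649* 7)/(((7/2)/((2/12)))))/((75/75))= 649/3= 216.33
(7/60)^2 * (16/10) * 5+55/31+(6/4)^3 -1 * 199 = -10810799/55800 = -193.74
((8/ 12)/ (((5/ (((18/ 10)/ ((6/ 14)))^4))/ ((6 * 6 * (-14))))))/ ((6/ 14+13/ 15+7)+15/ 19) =-6518225196/ 2831875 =-2301.73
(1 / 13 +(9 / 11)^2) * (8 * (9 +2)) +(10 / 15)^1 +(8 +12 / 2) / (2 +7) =67.90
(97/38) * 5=12.76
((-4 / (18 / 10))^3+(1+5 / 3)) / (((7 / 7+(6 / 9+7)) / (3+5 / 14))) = -71158 / 22113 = -3.22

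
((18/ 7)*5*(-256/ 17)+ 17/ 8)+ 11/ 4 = -179679/ 952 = -188.74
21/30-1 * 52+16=-353/10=-35.30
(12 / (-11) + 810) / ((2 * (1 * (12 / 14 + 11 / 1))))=31143 / 913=34.11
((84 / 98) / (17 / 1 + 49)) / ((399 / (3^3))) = 9 / 10241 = 0.00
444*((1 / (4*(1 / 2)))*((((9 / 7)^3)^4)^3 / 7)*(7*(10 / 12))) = 4167753915813747266190427356832938585 / 2651730845859653471779023381601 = 1571710.76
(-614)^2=376996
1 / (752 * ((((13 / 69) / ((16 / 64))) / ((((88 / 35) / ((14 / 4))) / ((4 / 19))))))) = 14421 / 2395120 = 0.01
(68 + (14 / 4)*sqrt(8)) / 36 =7*sqrt(2) / 36 + 17 / 9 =2.16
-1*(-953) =953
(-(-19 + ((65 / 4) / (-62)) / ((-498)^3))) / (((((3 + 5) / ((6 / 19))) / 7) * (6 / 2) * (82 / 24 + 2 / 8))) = 4073721639673 / 8535416769792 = 0.48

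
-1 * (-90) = 90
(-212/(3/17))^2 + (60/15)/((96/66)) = 1443204.53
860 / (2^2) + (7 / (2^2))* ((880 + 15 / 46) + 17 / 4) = 648787 / 368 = 1763.01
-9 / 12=-3 / 4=-0.75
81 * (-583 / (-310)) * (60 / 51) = 94446 / 527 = 179.21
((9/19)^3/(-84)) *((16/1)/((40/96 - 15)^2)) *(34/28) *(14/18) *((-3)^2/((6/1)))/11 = -198288/16174379375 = -0.00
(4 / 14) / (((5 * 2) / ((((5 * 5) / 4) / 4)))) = 0.04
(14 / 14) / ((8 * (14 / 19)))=19 / 112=0.17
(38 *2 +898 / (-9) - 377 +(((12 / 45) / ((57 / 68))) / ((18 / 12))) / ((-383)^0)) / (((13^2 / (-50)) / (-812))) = -8342902120 / 86697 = -96230.57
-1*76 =-76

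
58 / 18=29 / 9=3.22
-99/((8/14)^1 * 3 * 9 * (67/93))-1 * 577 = -157023/268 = -585.91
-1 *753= -753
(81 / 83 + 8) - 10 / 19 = 13325 / 1577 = 8.45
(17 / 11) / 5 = 17 / 55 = 0.31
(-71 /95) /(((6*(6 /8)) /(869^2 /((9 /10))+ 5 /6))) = -139354.09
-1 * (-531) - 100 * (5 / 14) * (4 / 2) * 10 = -1283 / 7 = -183.29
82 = 82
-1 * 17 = -17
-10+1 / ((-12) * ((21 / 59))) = -10.23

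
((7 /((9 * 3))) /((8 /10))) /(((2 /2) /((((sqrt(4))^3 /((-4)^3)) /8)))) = -35 /6912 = -0.01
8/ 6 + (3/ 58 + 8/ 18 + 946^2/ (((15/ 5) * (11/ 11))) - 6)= 155713207/ 522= 298301.16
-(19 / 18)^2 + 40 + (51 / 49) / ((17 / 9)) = 626099 / 15876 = 39.44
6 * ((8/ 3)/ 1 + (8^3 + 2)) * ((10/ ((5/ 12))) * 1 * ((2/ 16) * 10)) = 93000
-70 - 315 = -385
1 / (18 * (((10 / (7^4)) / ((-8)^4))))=2458624 / 45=54636.09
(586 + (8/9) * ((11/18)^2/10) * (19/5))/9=10682149/164025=65.13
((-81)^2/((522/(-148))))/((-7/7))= 53946/29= 1860.21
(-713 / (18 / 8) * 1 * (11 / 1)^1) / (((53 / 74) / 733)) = -1701680024 / 477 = -3567463.36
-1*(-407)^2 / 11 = -15059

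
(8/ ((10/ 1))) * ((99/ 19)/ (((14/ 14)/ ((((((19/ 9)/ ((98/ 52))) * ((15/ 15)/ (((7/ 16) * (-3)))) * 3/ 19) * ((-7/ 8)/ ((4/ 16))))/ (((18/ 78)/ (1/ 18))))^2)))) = 80427776/ 1496531295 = 0.05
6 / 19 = 0.32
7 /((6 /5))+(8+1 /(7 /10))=641 /42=15.26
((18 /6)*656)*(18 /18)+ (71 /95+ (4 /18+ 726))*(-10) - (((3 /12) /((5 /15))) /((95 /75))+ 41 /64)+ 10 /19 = -58029491 /10944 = -5302.40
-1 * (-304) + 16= 320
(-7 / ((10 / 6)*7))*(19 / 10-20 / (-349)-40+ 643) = -6333903 / 17450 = -362.97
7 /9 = 0.78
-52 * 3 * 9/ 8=-351/ 2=-175.50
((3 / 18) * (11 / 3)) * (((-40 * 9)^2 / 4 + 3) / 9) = 118811 / 54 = 2200.20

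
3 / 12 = 0.25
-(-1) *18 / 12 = 3 / 2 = 1.50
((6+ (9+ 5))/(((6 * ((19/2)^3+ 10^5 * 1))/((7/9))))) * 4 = 2240/21785193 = 0.00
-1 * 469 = -469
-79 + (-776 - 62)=-917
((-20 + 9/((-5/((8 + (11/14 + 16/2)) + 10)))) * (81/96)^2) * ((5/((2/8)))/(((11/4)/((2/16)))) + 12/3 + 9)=-106517835/157696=-675.46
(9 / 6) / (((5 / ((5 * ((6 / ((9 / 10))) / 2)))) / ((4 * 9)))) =180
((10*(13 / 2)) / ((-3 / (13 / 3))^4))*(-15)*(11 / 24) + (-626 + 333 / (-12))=-136419605 / 52488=-2599.06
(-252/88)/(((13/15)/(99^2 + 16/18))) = -9262785/286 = -32387.36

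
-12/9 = -4/3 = -1.33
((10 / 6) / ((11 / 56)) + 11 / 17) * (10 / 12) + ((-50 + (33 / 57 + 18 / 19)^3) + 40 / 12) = -35.50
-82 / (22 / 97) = -3977 / 11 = -361.55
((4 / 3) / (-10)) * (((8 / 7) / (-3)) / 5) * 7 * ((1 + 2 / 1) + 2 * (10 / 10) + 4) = 16 / 25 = 0.64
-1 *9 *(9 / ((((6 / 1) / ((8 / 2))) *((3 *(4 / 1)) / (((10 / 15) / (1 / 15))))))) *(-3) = 135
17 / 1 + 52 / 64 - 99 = -1299 / 16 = -81.19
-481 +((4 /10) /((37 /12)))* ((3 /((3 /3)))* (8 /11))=-978259 /2035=-480.72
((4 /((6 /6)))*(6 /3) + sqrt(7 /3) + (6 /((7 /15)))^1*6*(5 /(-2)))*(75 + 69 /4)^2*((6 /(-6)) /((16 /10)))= 440480835 /448 - 226935*sqrt(21) /128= 975091.57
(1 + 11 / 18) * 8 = 116 / 9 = 12.89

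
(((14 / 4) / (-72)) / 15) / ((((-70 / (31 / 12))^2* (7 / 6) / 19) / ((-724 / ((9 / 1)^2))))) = 3304879 / 5143824000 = 0.00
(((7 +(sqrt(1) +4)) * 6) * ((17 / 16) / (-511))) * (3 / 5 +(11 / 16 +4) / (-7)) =0.01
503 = 503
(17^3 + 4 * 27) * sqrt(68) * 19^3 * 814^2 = 45638338970488 * sqrt(17) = 188171692153064.78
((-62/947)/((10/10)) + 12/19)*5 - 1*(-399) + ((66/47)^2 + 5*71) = 30159770776/39746537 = 758.80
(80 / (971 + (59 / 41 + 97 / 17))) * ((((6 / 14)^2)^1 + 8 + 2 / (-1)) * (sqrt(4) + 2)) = 67581120 / 33406583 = 2.02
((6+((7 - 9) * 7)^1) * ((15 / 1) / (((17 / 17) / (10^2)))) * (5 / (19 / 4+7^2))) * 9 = -432000 / 43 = -10046.51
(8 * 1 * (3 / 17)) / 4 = 6 / 17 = 0.35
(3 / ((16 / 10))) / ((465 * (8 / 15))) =0.01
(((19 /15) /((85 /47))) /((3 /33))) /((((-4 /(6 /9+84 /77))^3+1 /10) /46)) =-22040729524 /726895605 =-30.32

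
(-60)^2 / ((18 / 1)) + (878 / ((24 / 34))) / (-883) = 1052137 / 5298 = 198.59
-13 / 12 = -1.08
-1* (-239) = 239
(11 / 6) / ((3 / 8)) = 44 / 9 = 4.89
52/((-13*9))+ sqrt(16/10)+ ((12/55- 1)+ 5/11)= -382/495+ 2*sqrt(10)/5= 0.49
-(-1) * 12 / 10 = 6 / 5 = 1.20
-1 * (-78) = 78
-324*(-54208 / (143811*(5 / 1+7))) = 162624 / 15979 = 10.18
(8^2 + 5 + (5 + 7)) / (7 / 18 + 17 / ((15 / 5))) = 1458 / 109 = 13.38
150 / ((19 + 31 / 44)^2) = 96800 / 250563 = 0.39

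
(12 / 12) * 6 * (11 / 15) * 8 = 176 / 5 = 35.20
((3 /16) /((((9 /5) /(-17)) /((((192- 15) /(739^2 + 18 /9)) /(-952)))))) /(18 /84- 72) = -59 /7025326272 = -0.00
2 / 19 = 0.11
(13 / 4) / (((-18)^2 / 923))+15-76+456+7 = 532991 / 1296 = 411.26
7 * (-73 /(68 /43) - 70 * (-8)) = 244587 /68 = 3596.87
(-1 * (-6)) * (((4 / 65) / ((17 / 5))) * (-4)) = -96 / 221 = -0.43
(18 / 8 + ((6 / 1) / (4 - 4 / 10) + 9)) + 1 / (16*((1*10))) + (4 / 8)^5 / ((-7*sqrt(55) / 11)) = 12.92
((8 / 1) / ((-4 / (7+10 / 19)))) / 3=-286 / 57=-5.02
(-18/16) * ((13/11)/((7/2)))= -117/308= -0.38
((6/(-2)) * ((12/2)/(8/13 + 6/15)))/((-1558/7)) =1365/17138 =0.08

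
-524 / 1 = -524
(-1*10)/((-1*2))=5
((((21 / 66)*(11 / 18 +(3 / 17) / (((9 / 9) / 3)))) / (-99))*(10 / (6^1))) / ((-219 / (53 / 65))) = 129479 / 5692303188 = 0.00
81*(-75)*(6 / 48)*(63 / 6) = -127575 / 16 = -7973.44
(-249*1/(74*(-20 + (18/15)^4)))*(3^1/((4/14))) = 3268125/1658192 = 1.97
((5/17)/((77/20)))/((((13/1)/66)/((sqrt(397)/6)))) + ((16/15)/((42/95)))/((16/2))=19/63 + 100*sqrt(397)/1547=1.59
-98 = -98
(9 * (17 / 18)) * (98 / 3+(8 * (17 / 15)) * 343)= 400673 / 15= 26711.53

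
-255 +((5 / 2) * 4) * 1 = -245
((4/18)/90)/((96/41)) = 41/38880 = 0.00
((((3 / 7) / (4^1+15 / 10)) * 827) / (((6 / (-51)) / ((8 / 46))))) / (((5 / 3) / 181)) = -91608444 / 8855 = -10345.39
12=12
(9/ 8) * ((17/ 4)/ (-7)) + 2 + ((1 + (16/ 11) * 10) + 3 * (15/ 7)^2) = 528443/ 17248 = 30.64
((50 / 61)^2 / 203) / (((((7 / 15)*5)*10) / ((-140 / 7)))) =-15000 / 5287541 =-0.00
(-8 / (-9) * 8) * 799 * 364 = 18613504 / 9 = 2068167.11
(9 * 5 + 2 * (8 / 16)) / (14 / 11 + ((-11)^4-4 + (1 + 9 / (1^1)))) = 506 / 161131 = 0.00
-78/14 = -39/7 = -5.57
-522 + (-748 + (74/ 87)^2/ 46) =-221087752/ 174087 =-1269.98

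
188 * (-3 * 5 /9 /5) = -188 /3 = -62.67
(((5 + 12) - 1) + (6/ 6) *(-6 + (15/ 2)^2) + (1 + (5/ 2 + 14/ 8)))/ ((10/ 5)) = 143/ 4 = 35.75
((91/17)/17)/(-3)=-91/867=-0.10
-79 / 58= -1.36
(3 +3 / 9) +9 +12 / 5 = 14.73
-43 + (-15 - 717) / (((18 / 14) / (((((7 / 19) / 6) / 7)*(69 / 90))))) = -120116 / 2565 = -46.83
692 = 692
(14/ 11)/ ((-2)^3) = -7/ 44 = -0.16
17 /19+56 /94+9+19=26335 /893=29.49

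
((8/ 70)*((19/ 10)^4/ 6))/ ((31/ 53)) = 6907013/ 16275000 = 0.42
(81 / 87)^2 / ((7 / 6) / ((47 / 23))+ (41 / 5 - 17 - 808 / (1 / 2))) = -1027890 / 1926027083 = -0.00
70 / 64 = 35 / 32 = 1.09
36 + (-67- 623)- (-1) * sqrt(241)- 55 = -709 + sqrt(241) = -693.48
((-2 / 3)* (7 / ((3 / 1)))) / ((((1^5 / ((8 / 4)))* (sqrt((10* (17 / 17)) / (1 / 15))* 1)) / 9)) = -14* sqrt(6) / 15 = -2.29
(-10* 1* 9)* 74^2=-492840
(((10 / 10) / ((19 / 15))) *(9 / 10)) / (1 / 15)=405 / 38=10.66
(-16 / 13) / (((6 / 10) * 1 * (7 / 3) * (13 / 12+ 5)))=-960 / 6643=-0.14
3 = 3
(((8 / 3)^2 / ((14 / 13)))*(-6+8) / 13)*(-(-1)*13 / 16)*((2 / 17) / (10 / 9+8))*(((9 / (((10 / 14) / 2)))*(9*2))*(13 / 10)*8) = 50.28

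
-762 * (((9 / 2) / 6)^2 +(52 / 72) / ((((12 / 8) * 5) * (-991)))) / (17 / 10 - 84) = 152889839 / 29361348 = 5.21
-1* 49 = -49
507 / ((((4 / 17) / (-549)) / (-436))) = 515769579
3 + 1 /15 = 3.07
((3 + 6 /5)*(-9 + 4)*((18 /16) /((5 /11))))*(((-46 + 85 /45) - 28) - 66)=287133 /40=7178.32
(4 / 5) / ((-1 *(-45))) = 0.02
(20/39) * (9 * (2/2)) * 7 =420/13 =32.31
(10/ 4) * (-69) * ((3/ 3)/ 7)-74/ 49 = -26.15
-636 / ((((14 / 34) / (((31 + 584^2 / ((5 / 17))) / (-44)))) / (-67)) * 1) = -150006139401 / 55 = -2727384352.75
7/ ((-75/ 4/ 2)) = -56/ 75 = -0.75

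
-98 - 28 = -126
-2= -2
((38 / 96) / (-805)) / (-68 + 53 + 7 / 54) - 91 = -470589949 / 5171320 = -91.00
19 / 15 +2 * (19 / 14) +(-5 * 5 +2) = -1997 / 105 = -19.02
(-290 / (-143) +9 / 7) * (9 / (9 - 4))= 29853 / 5005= 5.96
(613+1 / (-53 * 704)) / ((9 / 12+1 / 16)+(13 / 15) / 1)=343083825 / 939796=365.06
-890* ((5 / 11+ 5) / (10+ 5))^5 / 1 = -911360 / 161051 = -5.66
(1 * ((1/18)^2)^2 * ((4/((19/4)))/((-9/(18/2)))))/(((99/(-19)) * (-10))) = -1/6495390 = -0.00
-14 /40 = -7 /20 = -0.35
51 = 51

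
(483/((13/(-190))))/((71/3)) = -275310/923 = -298.28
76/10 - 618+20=-2952/5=-590.40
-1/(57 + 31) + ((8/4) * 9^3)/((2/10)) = 641519/88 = 7289.99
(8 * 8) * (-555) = -35520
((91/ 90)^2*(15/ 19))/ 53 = 8281/ 543780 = 0.02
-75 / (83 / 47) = -3525 / 83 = -42.47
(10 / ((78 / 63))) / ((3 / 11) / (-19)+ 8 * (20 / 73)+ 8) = 533995 / 672867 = 0.79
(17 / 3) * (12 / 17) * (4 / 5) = 16 / 5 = 3.20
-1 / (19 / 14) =-14 / 19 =-0.74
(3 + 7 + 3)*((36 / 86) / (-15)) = -78 / 215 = -0.36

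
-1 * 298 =-298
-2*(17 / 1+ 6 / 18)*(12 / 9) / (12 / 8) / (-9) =832 / 243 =3.42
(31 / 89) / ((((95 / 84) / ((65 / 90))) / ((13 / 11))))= 73346 / 279015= 0.26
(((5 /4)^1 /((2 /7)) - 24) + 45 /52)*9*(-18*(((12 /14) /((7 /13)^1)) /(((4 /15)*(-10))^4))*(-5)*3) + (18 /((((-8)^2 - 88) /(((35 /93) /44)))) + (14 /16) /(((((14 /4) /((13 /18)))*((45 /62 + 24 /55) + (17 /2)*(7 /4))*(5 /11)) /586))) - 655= -559303278827589341 /269479056236544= -2075.50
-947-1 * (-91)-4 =-860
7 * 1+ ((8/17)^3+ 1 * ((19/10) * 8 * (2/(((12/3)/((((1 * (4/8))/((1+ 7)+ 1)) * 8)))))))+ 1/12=9343339/884340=10.57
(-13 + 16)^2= 9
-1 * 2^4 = -16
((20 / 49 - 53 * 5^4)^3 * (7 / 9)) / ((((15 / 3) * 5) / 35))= -95022692695930725 / 2401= -39576298498929.91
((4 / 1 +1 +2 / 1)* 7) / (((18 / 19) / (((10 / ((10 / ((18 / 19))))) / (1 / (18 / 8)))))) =441 / 4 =110.25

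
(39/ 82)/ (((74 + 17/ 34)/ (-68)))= -2652/ 6109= -0.43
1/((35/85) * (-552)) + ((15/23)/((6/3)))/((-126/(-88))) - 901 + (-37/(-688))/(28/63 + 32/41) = -135291327673/150201408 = -900.73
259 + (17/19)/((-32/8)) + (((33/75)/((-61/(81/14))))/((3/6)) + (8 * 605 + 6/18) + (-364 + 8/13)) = 149839014151/31640700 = 4735.64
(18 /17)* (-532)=-9576 /17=-563.29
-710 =-710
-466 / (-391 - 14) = 466 / 405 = 1.15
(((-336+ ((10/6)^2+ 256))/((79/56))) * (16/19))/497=-88960/959139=-0.09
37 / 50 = 0.74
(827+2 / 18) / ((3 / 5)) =37220 / 27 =1378.52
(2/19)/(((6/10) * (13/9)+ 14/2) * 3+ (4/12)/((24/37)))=720/164939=0.00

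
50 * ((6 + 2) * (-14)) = -5600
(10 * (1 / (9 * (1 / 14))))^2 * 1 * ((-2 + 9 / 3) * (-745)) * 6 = -29204000 / 27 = -1081629.63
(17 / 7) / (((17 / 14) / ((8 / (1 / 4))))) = 64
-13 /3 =-4.33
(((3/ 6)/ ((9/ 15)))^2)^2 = 625/ 1296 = 0.48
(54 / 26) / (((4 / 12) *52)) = 81 / 676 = 0.12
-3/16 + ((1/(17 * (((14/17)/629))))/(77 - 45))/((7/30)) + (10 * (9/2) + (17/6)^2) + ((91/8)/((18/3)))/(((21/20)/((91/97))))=9209621/152096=60.55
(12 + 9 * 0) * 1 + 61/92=12.66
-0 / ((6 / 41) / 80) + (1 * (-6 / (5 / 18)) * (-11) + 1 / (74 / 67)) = 88247 / 370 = 238.51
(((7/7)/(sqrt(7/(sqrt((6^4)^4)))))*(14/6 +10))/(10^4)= 999*sqrt(7)/4375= 0.60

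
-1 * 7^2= -49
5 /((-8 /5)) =-3.12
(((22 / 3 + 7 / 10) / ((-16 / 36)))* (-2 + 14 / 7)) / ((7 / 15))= 0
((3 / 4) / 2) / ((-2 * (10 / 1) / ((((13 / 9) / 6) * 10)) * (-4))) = 13 / 1152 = 0.01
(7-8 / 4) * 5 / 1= 25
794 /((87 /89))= 70666 /87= 812.25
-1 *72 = -72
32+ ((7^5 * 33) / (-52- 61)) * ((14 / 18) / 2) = -1272443 / 678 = -1876.76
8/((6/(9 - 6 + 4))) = 9.33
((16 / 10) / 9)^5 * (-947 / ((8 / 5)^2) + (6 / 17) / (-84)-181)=-2148276736 / 21958846875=-0.10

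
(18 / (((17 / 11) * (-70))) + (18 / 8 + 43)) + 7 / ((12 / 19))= 56.17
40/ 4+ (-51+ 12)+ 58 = 29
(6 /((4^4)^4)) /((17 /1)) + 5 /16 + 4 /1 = 4.31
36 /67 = 0.54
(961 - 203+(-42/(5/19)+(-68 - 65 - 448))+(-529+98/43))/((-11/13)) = 1423552/2365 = 601.92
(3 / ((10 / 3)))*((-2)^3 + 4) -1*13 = -83 / 5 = -16.60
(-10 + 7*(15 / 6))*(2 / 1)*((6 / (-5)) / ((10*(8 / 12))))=-27 / 10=-2.70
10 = 10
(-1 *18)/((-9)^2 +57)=-3/23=-0.13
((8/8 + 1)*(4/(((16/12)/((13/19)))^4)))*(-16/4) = -2313441/1042568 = -2.22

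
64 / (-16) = -4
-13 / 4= -3.25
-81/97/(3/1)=-27/97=-0.28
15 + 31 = 46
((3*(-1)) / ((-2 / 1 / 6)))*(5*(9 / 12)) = 33.75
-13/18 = -0.72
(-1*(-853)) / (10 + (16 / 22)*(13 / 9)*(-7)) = 84447 / 262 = 322.32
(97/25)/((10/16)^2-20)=-6208/31375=-0.20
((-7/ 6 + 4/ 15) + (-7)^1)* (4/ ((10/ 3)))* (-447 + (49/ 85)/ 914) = 8230389297/ 1942250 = 4237.55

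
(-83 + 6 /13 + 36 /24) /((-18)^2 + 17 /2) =-0.24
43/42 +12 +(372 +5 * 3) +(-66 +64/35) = 70529/210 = 335.85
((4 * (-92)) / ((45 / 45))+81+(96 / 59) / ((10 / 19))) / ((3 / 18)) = -502518 / 295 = -1703.45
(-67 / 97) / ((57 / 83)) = -5561 / 5529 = -1.01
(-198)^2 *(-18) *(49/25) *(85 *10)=-1175649552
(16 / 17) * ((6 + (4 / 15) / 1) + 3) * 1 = 2224 / 255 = 8.72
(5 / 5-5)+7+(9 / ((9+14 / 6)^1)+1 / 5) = 679 / 170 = 3.99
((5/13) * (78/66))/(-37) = -5/407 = -0.01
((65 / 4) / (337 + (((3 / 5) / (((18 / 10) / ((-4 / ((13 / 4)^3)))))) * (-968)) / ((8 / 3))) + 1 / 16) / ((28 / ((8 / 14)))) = 268517 / 120950032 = 0.00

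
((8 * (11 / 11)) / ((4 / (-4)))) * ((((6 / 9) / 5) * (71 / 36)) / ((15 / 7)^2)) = -13916 / 30375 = -0.46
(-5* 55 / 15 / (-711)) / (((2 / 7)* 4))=385 / 17064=0.02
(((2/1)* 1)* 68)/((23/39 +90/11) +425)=7293/23261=0.31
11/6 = 1.83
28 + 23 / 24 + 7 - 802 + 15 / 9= -6115 / 8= -764.38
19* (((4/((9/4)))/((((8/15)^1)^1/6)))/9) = 380/9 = 42.22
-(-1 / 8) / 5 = 1 / 40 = 0.02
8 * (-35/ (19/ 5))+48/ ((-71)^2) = -7056488/ 95779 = -73.67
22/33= 2/3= 0.67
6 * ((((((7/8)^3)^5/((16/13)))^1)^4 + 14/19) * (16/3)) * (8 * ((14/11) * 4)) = 9844425299530805160625134428865669219530940629747296972487541/10249330177311064684700624917581267820042127249163931353088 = 960.49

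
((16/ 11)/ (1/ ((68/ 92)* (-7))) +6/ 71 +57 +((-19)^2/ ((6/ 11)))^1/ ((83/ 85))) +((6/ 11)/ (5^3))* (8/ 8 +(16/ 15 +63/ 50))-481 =6886818806891/ 27954918750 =246.35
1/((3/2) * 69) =2/207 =0.01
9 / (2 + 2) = 9 / 4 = 2.25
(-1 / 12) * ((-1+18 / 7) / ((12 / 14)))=-0.15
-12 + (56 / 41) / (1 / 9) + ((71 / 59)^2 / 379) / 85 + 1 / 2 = 7289540337 / 9195514030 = 0.79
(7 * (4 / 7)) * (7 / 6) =14 / 3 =4.67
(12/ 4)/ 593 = 3/ 593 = 0.01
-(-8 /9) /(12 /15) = 1.11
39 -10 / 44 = 853 / 22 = 38.77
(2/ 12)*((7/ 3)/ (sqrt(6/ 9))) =7*sqrt(6)/ 36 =0.48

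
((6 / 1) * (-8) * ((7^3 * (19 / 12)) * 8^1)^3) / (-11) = 35428529972864 / 99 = 357863939119.84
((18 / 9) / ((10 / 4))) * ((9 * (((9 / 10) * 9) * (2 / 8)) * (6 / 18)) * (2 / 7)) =243 / 175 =1.39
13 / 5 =2.60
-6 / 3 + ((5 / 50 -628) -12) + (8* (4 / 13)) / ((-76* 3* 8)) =-4756489 / 7410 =-641.90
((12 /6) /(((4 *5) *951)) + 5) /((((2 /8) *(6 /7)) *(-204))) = -332857 /2910060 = -0.11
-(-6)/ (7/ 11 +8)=66/ 95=0.69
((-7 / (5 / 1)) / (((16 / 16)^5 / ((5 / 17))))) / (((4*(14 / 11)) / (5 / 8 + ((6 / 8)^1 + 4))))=-473 / 1088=-0.43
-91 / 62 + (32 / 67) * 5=3823 / 4154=0.92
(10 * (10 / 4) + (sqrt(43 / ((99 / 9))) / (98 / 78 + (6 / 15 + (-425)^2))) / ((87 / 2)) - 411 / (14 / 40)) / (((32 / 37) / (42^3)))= -393810795 / 4 + 22272705 * sqrt(473) / 22471762324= -98452698.73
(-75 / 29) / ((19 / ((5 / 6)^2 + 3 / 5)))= -1165 / 6612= -0.18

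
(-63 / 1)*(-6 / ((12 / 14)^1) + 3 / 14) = 855 / 2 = 427.50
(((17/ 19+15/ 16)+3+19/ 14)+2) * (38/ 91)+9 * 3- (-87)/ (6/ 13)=1115615/ 5096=218.92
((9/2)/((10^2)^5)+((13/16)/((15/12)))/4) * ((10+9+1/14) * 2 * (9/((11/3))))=23429250064881/1540000000000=15.21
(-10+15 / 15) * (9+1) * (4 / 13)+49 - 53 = -412 / 13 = -31.69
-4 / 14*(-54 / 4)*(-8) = -216 / 7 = -30.86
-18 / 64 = -9 / 32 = -0.28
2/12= 1/6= 0.17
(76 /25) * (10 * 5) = 152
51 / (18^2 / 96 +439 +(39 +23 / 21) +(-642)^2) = 8568 / 69324607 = 0.00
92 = 92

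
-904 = -904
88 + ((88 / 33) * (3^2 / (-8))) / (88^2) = 681469 / 7744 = 88.00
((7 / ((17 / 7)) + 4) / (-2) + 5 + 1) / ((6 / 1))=29 / 68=0.43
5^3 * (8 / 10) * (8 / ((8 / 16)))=1600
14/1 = 14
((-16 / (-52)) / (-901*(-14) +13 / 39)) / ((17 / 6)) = 72 / 8363303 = 0.00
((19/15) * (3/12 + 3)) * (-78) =-3211/10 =-321.10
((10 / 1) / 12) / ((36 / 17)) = 85 / 216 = 0.39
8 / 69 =0.12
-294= -294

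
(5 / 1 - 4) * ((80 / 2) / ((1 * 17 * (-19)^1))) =-40 / 323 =-0.12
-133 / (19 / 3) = -21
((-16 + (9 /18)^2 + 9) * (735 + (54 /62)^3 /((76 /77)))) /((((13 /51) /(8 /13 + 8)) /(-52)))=64220448651156 /7358377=8727529.00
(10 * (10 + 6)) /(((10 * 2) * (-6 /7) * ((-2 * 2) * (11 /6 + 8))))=14 /59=0.24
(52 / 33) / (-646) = -26 / 10659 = -0.00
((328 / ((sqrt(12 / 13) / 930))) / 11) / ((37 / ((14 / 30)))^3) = 3487624 * sqrt(39) / 376098525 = 0.06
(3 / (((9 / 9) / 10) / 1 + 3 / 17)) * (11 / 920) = 561 / 4324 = 0.13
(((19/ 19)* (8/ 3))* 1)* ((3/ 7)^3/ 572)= 18/ 49049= 0.00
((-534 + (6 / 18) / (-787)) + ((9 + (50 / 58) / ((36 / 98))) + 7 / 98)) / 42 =-375697184 / 30194829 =-12.44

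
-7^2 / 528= -49 / 528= -0.09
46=46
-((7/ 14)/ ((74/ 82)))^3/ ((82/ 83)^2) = -282449/ 1620896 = -0.17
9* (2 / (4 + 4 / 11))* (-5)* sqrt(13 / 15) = -11* sqrt(195) / 8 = -19.20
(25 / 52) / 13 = 25 / 676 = 0.04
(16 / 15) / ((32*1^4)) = 1 / 30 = 0.03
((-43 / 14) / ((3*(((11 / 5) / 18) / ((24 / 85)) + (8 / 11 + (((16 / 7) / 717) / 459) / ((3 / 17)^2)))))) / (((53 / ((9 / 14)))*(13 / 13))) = -0.01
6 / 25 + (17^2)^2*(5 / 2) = 10440137 / 50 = 208802.74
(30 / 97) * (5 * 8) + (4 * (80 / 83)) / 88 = 1099480 / 88561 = 12.41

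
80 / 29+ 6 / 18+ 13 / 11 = 4090 / 957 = 4.27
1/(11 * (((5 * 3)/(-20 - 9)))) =-29/165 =-0.18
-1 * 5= -5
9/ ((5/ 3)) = 27/ 5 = 5.40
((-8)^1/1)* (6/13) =-48/13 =-3.69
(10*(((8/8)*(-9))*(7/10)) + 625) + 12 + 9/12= 2299/4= 574.75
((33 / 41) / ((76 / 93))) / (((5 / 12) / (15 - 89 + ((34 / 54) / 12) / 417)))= -681861895 / 3898116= -174.92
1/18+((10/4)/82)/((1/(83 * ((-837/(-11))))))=3127097/16236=192.60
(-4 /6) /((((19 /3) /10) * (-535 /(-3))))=-12 /2033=-0.01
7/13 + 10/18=128/117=1.09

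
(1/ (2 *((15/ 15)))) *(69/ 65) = 69/ 130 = 0.53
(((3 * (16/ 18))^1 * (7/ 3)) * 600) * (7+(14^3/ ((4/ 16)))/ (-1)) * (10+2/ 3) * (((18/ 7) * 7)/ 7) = -1123225600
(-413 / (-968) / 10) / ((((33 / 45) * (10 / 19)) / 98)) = 1153509 / 106480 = 10.83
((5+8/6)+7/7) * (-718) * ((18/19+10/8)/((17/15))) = -3297415/323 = -10208.72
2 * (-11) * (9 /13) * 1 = -198 /13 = -15.23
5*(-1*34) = -170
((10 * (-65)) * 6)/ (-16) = 975/ 4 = 243.75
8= 8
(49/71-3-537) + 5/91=-3484126/6461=-539.25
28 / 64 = 7 / 16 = 0.44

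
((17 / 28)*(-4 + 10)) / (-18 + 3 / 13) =-221 / 1078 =-0.21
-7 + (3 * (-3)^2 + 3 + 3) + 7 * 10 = 96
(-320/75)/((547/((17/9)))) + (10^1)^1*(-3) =-30.01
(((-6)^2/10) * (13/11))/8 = 117/220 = 0.53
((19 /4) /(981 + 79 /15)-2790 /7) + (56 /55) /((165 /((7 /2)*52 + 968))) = -58863891703 /150366216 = -391.47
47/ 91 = 0.52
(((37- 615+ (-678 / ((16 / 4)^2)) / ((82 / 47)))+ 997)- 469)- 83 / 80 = -75.33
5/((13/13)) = 5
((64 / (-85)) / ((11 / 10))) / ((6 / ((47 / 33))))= -0.16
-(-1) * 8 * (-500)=-4000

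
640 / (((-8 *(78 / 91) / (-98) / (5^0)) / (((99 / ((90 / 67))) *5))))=10111640 / 3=3370546.67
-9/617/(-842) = 9/519514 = 0.00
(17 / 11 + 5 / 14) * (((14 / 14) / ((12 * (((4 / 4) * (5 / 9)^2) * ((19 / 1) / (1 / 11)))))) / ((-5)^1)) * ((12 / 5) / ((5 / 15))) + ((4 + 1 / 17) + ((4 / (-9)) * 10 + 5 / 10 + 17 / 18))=360882117 / 341976250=1.06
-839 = -839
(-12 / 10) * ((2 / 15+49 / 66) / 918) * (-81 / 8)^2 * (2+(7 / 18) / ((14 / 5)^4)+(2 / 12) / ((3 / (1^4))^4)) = -91063883 / 386355200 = -0.24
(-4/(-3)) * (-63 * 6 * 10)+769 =-4271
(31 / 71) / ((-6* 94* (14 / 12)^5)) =-20088 / 56084959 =-0.00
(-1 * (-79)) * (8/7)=632/7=90.29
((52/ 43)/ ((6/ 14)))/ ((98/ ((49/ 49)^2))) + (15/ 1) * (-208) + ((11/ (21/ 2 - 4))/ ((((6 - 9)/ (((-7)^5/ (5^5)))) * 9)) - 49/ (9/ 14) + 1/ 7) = -1055094763421/ 330159375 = -3195.71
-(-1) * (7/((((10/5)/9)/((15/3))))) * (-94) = -14805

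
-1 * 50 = -50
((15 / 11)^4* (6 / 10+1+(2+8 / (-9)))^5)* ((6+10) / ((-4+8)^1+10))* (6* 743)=321297946441216 / 124521705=2580256.56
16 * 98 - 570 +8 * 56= 1446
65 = 65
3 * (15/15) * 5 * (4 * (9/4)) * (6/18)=45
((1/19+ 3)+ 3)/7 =115/133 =0.86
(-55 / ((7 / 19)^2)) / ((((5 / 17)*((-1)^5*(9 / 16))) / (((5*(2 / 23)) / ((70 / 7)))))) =1080112 / 10143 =106.49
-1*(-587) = 587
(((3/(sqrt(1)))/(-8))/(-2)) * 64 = 12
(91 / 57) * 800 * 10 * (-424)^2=130876928000 / 57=2296086456.14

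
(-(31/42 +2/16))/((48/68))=-2465/2016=-1.22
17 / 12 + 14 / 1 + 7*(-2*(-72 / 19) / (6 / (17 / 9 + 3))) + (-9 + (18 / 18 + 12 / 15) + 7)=22209 / 380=58.44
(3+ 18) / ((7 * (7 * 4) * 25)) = 0.00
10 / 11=0.91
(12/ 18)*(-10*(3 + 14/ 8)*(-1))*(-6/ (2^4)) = -95/ 8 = -11.88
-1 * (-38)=38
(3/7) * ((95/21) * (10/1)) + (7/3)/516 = 1470943/75852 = 19.39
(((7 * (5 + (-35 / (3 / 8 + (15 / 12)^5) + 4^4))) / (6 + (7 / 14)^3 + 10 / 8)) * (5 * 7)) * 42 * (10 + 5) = 1086635113200 / 207031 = 5248658.96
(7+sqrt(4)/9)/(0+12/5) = 325/108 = 3.01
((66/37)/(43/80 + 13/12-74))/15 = -0.00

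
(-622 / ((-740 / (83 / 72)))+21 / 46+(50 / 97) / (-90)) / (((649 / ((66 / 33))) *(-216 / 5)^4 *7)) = 3515885125 / 19591616791635001344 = 0.00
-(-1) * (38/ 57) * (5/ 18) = 5/ 27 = 0.19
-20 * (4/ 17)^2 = -320/ 289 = -1.11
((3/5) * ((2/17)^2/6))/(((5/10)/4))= 0.01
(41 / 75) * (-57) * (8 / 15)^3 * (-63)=2791936 / 9375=297.81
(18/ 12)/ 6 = 0.25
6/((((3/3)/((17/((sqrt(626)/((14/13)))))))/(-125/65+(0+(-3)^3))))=-268464 * sqrt(626)/52897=-126.98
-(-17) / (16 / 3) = 51 / 16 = 3.19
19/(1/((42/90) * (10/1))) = 88.67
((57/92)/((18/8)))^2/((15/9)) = 361/7935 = 0.05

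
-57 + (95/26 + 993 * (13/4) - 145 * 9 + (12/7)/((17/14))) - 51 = 1608275/884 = 1819.32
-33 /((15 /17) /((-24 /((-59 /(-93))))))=417384 /295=1414.86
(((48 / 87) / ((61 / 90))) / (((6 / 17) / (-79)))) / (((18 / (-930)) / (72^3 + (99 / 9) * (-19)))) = 6212293074800 / 1769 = 3511754140.64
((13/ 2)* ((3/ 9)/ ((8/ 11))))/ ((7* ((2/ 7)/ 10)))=715/ 48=14.90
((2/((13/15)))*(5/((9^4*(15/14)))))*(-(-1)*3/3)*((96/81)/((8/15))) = 2800/767637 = 0.00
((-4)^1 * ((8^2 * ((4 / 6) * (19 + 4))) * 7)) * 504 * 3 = -41545728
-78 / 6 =-13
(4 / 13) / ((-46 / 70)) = -140 / 299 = -0.47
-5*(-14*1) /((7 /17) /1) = 170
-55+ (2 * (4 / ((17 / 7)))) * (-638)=-36663 / 17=-2156.65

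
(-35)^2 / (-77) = -15.91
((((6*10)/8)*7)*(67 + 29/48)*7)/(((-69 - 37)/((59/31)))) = -46906475/105152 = -446.08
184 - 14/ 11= 182.73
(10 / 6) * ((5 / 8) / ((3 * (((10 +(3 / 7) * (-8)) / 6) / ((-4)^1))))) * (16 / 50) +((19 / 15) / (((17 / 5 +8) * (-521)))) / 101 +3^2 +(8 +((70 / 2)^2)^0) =17.59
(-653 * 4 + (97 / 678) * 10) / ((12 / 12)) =-884983 / 339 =-2610.57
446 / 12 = 223 / 6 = 37.17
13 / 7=1.86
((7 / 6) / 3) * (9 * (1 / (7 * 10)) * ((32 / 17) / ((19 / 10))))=16 / 323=0.05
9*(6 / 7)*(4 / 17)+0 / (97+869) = 216 / 119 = 1.82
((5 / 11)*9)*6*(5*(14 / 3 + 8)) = 17100 / 11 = 1554.55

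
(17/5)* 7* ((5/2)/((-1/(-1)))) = 119/2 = 59.50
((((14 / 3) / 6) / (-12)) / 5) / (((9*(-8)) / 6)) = 7 / 6480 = 0.00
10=10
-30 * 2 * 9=-540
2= 2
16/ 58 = 8/ 29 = 0.28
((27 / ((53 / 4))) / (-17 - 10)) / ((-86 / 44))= 88 / 2279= 0.04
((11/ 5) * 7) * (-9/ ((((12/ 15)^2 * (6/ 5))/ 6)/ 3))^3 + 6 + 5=-592027689319/ 4096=-144538010.09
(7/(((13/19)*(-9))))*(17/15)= -2261/1755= -1.29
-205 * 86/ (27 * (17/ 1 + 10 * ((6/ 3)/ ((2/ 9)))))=-17630/ 2889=-6.10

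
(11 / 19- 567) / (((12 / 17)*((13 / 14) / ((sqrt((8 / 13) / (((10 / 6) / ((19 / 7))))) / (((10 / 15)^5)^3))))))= -437531655213*sqrt(51870) / 263045120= -378823.89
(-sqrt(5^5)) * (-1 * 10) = 250 * sqrt(5) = 559.02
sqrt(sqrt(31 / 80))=31^(1 / 4) * 5^(3 / 4) / 10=0.79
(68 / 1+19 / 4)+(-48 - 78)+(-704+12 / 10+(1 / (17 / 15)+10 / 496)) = -755.15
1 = 1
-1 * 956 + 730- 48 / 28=-1594 / 7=-227.71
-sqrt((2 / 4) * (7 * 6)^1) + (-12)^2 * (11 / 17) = 1584 / 17 - sqrt(21) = 88.59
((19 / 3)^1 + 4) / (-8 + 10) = 31 / 6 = 5.17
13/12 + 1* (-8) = -83/12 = -6.92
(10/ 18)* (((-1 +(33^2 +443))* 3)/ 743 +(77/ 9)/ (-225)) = 3.41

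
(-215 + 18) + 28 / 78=-7669 / 39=-196.64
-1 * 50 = -50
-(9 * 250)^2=-5062500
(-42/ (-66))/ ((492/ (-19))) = -133/ 5412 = -0.02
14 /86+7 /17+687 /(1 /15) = 7533375 /731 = 10305.57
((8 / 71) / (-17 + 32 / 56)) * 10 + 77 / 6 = 125069 / 9798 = 12.76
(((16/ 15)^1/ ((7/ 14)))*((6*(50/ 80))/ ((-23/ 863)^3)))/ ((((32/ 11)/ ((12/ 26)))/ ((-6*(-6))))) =-381784974318/ 158171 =-2413748.25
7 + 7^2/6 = 91/6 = 15.17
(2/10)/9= 1/45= 0.02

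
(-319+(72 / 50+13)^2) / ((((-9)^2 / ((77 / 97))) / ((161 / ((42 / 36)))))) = -81529756 / 545625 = -149.42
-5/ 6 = -0.83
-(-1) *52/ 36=1.44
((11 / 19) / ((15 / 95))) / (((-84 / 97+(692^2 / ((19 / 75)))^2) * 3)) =385187 / 1126059005941647084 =0.00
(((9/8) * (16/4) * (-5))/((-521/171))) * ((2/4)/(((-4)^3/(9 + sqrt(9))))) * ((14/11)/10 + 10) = -2571669/366784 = -7.01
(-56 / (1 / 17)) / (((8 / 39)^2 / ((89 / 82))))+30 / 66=-177194741 / 7216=-24555.81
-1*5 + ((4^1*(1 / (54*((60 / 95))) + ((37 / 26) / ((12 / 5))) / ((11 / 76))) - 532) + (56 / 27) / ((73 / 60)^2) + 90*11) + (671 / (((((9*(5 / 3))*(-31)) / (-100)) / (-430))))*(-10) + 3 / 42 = 8317523809165936 / 13394500119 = 620965.60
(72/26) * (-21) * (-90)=68040/13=5233.85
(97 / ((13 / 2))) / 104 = 97 / 676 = 0.14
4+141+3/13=1888/13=145.23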